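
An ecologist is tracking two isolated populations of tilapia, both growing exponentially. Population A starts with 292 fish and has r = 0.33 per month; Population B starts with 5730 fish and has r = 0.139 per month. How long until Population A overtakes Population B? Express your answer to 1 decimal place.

15.6 months

Set 292·e^(0.33t) = 5730·e^(0.139t).
e^((0.33 − 0.139)t) = 5730/292 → e^(0.191·t) = 19.623.
0.191·t = ln(19.623) = 2.9767, so t = 2.9767/0.191 = 15.585.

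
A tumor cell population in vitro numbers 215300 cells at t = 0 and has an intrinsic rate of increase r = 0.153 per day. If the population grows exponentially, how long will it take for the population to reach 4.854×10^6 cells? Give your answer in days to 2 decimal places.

Set N₀·e^(rt) = 4.854×10^6: e^(0.153·t) = 4.854×10^6/215300 = 22.545.
0.153·t = ln(22.545) = 3.1155, so t = 3.1155/0.153 = 20.363.

20.36 days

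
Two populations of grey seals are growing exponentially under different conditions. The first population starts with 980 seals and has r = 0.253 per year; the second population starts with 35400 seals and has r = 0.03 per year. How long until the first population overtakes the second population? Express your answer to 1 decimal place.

Set 980·e^(0.253t) = 35400·e^(0.03t).
e^((0.253 − 0.03)t) = 35400/980 → e^(0.223·t) = 36.122.
0.223·t = ln(36.122) = 3.5869, so t = 3.5869/0.223 = 16.085.

16.1 years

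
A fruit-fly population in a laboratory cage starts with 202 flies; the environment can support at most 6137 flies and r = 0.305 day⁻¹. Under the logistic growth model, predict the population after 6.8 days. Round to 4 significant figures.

A = (K − N₀)/N₀ = (6137 − 202)/202 = 29.381.
N(t) = K/(1 + A·e^(−rt)) = 6137/(1 + 29.381×e^(−0.305×6.8)).
e^(−2.074) = 0.12568; denominator = 1 + 29.381×0.12568 = 4.6927.
N = 6137/4.6927 = 1307.78.

1308 flies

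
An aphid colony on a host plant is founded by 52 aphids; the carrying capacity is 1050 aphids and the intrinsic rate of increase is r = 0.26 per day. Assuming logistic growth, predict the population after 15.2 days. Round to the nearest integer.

767 aphids

A = (K − N₀)/N₀ = (1050 − 52)/52 = 19.192.
N(t) = K/(1 + A·e^(−rt)) = 1050/(1 + 19.192×e^(−0.26×15.2)).
e^(−3.952) = 0.019216; denominator = 1 + 19.192×0.019216 = 1.3688.
N = 1050/1.3688 = 767.093.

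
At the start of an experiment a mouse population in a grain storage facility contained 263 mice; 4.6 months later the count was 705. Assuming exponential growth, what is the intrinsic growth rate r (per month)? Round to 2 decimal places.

0.21 per month

From N(t) = N₀·e^(rt): e^(r·4.6) = 705/263 = 2.6806.
r·4.6 = ln(2.6806) = 0.98604, so r = 0.98604/4.6 = 0.21436.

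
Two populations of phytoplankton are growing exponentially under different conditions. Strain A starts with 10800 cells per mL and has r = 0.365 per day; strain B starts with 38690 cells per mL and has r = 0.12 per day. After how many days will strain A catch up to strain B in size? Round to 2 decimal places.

Set 10800·e^(0.365t) = 38690·e^(0.12t).
e^((0.365 − 0.12)t) = 38690/10800 → e^(0.245·t) = 3.5824.
0.245·t = ln(3.5824) = 1.276, so t = 1.276/0.245 = 5.2083.

5.21 days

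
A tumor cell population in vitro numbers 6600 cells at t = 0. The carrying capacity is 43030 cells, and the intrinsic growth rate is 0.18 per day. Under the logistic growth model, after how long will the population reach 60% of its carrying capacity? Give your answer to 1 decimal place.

A = (K − N₀)/N₀ = (43030 − 6600)/6600 = 5.5197.
Solve 43030/(1 + 5.5197·e^(−0.18t)) = 25818: 1 + 5.5197·e^(−0.18t) = 1.6667, so e^(−0.18t) = 0.12078.
−0.18·t = ln(0.12078) = -2.1138, so t = 2.1138/0.18 = 11.743.

11.7 days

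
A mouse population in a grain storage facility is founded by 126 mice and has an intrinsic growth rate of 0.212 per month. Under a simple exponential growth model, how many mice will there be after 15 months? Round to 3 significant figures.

N(t) = N₀·e^(rt) = 126 × e^(0.212×15) = 126 × e^3.18.
e^3.18 ≈ 24.047, so N ≈ 126 × 24.047 = 3029.89.

3030 mice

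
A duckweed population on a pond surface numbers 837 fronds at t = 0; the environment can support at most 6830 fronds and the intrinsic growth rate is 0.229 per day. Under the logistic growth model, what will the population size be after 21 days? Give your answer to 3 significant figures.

A = (K − N₀)/N₀ = (6830 − 837)/837 = 7.1601.
N(t) = K/(1 + A·e^(−rt)) = 6830/(1 + 7.1601×e^(−0.229×21)).
e^(−4.809) = 0.008156; denominator = 1 + 7.1601×0.008156 = 1.0584.
N = 6830/1.0584 = 6453.15.

6450 fronds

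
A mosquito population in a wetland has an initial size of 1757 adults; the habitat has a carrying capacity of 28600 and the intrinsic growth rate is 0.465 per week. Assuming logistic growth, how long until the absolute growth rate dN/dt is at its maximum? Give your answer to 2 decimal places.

Logistic growth is fastest at N = K/2 = 14300.
A = (K − N₀)/N₀ = 15.278. Set K/(1 + A·e^(−rt)) = K/2 → A·e^(−rt) = 1.
e^(−0.465t) = 1/15.278 = 0.0654547, so t = ln(15.278)/0.465 = 2.7264/0.465 = 5.8632.

5.86 weeks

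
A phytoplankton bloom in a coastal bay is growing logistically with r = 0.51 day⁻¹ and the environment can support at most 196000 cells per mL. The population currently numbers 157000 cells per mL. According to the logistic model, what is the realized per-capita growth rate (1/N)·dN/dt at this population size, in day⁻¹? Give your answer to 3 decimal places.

0.101 per day

(1/N)·dN/dt = r(1 − N/K) = 0.51 × (1 − 157000/196000).
= 0.51 × 0.19898 = 0.10148.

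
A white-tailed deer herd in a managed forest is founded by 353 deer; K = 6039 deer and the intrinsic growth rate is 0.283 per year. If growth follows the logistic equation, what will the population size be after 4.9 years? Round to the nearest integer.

1202 deer

A = (K − N₀)/N₀ = (6039 − 353)/353 = 16.108.
N(t) = K/(1 + A·e^(−rt)) = 6039/(1 + 16.108×e^(−0.283×4.9)).
e^(−1.387) = 0.2499; denominator = 1 + 16.108×0.2499 = 5.0253.
N = 6039/5.0253 = 1201.72.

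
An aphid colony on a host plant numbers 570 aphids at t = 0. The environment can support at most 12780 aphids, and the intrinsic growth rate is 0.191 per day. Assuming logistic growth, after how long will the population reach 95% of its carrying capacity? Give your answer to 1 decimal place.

A = (K − N₀)/N₀ = (12780 − 570)/570 = 21.421.
Solve 12780/(1 + 21.421·e^(−0.191t)) = 12141: 1 + 21.421·e^(−0.191t) = 1.0526, so e^(−0.191t) = 0.002457.
−0.191·t = ln(0.002457) = -6.0088, so t = 6.0088/0.191 = 31.46.

31.5 days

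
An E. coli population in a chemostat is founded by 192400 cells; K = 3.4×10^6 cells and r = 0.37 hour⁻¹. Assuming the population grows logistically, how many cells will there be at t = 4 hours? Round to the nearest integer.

A = (K − N₀)/N₀ = (3.4×10^6 − 192400)/192400 = 16.672.
N(t) = K/(1 + A·e^(−rt)) = 3.4×10^6/(1 + 16.672×e^(−0.37×4)).
e^(−1.48) = 0.22764; denominator = 1 + 16.672×0.22764 = 4.7951.
N = 3.4×10^6/4.7951 = 709062.

709062 cells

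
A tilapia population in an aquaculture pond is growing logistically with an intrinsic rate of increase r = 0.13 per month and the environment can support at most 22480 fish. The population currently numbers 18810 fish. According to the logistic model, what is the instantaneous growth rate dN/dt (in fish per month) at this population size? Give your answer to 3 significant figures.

399 fish per month

dN/dt = rN(1 − N/K) = 0.13 × 18810 × (1 − 18810/22480).
1 − 18810/22480 = 0.16326; dN/dt = 0.13 × 18810 × 0.16326 = 399.21.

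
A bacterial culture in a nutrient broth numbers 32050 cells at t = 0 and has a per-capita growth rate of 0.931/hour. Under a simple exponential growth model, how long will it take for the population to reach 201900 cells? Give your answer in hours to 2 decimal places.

Set N₀·e^(rt) = 201900: e^(0.931·t) = 201900/32050 = 6.2995.
0.931·t = ln(6.2995) = 1.8405, so t = 1.8405/0.931 = 1.9769.

1.98 hours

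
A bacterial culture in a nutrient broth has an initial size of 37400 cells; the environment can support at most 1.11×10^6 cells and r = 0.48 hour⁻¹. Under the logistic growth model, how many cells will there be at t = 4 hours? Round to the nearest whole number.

213274 cells

A = (K − N₀)/N₀ = (1.11×10^6 − 37400)/37400 = 28.679.
N(t) = K/(1 + A·e^(−rt)) = 1.11×10^6/(1 + 28.679×e^(−0.48×4)).
e^(−1.92) = 0.14661; denominator = 1 + 28.679×0.14661 = 5.2046.
N = 1.11×10^6/5.2046 = 213274.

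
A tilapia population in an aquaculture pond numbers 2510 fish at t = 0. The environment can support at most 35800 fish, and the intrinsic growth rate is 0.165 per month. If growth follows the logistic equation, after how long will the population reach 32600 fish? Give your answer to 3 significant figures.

29.7 months

A = (K − N₀)/N₀ = (35800 − 2510)/2510 = 13.263.
Solve 35800/(1 + 13.263·e^(−0.165t)) = 32600: 1 + 13.263·e^(−0.165t) = 1.0982, so e^(−0.165t) = 0.00740103.
−0.165·t = ln(0.00740103) = -4.9061, so t = 4.9061/0.165 = 29.734.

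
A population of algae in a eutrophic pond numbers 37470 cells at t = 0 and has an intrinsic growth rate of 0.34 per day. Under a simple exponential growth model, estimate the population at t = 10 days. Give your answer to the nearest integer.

N(t) = N₀·e^(rt) = 37470 × e^(0.34×10) = 37470 × e^3.4.
e^3.4 ≈ 29.964, so N ≈ 37470 × 29.964 = 1.122755×10^6.

1122755 cells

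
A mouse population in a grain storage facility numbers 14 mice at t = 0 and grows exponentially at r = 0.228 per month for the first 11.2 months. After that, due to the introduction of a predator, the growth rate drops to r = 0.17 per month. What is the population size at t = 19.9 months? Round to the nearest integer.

790 mice

Phase 1: N(11.2) = 14·e^(0.228×11.2) = 14·e^2.554 = 179.946.
Phase 2 runs for 19.9 − 11.2 = 8.7 months at r = 0.17.
N(19.9) = 179.946·e^(0.17×8.7) = 179.946·e^1.479 = 789.703.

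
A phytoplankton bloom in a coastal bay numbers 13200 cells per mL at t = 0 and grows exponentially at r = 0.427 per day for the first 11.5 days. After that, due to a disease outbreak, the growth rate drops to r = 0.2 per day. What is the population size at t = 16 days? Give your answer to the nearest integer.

Phase 1: N(11.5) = 13200·e^(0.427×11.5) = 13200·e^4.91 = 1.791336×10^6.
Phase 2 runs for 16 − 11.5 = 4.5 days at r = 0.2.
N(16) = 1.791336×10^6·e^(0.2×4.5) = 1.791336×10^6·e^0.9 = 4.405975×10^6.

4405975 cells per mL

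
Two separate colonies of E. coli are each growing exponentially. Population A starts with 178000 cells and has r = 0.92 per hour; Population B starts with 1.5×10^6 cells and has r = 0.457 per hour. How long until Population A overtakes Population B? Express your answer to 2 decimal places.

Set 178000·e^(0.92t) = 1.5×10^6·e^(0.457t).
e^((0.92 − 0.457)t) = 1.5×10^6/178000 → e^(0.463·t) = 8.427.
0.463·t = ln(8.427) = 2.1314, so t = 2.1314/0.463 = 4.6035.

4.60 hours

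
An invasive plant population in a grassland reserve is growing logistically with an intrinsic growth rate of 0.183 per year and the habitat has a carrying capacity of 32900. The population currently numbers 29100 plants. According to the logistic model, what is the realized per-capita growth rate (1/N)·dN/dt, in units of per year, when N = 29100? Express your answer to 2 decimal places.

0.02 per year

(1/N)·dN/dt = r(1 − N/K) = 0.183 × (1 − 29100/32900).
= 0.183 × 0.1155 = 0.021137.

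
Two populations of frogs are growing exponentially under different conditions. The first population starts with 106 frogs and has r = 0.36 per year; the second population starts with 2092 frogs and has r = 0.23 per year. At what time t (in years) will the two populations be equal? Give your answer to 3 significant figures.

Set 106·e^(0.36t) = 2092·e^(0.23t).
e^((0.36 − 0.23)t) = 2092/106 → e^(0.13·t) = 19.736.
0.13·t = ln(19.736) = 2.9824, so t = 2.9824/0.13 = 22.942.

22.9 years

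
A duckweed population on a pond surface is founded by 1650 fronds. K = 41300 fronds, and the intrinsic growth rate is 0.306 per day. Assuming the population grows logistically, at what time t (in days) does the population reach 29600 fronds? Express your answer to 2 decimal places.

13.42 days

A = (K − N₀)/N₀ = (41300 − 1650)/1650 = 24.03.
Solve 41300/(1 + 24.03·e^(−0.306t)) = 29600: 1 + 24.03·e^(−0.306t) = 1.3953, so e^(−0.306t) = 0.0164488.
−0.306·t = ln(0.0164488) = -4.1075, so t = 4.1075/0.306 = 13.423.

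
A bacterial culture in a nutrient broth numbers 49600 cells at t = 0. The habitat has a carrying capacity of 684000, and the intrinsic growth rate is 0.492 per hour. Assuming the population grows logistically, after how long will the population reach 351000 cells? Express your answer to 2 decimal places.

5.29 hours

A = (K − N₀)/N₀ = (684000 − 49600)/49600 = 12.79.
Solve 684000/(1 + 12.79·e^(−0.492t)) = 351000: 1 + 12.79·e^(−0.492t) = 1.9487, so e^(−0.492t) = 0.0741747.
−0.492·t = ln(0.0741747) = -2.6013, so t = 2.6013/0.492 = 5.2873.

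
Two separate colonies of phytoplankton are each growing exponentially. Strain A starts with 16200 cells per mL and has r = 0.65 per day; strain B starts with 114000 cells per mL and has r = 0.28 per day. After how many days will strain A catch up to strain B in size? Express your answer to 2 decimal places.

Set 16200·e^(0.65t) = 114000·e^(0.28t).
e^((0.65 − 0.28)t) = 114000/16200 → e^(0.37·t) = 7.037.
0.37·t = ln(7.037) = 1.9512, so t = 1.9512/0.37 = 5.2735.

5.27 days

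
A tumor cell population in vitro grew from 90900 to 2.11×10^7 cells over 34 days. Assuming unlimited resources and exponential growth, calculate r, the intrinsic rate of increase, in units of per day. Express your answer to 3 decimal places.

0.160 per day

From N(t) = N₀·e^(rt): e^(r·34) = 2.11×10^7/90900 = 232.12.
r·34 = ln(232.12) = 5.4473, so r = 5.4473/34 = 0.16021.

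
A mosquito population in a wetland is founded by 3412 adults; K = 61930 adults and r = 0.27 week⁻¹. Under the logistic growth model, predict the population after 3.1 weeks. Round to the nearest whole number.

A = (K − N₀)/N₀ = (61930 − 3412)/3412 = 17.151.
N(t) = K/(1 + A·e^(−rt)) = 61930/(1 + 17.151×e^(−0.27×3.1)).
e^(−0.837) = 0.43301; denominator = 1 + 17.151×0.43301 = 8.4264.
N = 61930/8.4264 = 7349.56.

7350 adults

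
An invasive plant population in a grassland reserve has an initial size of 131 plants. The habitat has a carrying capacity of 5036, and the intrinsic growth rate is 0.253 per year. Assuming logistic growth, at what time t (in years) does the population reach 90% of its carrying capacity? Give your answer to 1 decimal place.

A = (K − N₀)/N₀ = (5036 − 131)/131 = 37.443.
Solve 5036/(1 + 37.443·e^(−0.253t)) = 4532.4: 1 + 37.443·e^(−0.253t) = 1.1111, so e^(−0.253t) = 0.00296749.
−0.253·t = ln(0.00296749) = -5.82, so t = 5.82/0.253 = 23.004.

23.0 years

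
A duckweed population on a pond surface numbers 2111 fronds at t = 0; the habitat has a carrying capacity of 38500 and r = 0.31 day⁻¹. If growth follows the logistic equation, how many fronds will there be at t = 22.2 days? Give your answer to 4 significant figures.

A = (K − N₀)/N₀ = (38500 − 2111)/2111 = 17.238.
N(t) = K/(1 + A·e^(−rt)) = 38500/(1 + 17.238×e^(−0.31×22.2)).
e^(−6.882) = 0.0010261; denominator = 1 + 17.238×0.0010261 = 1.0177.
N = 38500/1.0177 = 37830.9.

37830 fronds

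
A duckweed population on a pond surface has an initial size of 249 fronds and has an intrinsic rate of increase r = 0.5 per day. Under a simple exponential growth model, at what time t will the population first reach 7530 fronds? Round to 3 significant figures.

Set N₀·e^(rt) = 7530: e^(0.5·t) = 7530/249 = 30.241.
0.5·t = ln(30.241) = 3.4092, so t = 3.4092/0.5 = 6.8184.

6.82 days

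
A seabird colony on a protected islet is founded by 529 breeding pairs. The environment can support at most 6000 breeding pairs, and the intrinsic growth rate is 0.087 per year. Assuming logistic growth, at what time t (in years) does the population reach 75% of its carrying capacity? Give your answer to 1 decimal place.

A = (K − N₀)/N₀ = (6000 − 529)/529 = 10.342.
Solve 6000/(1 + 10.342·e^(−0.087t)) = 4500: 1 + 10.342·e^(−0.087t) = 1.3333, so e^(−0.087t) = 0.0322305.
−0.087·t = ln(0.0322305) = -3.4348, so t = 3.4348/0.087 = 39.481.

39.5 years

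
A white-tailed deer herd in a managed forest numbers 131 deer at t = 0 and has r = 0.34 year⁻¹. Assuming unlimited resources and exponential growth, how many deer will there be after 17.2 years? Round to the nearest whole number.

45397 deer

N(t) = N₀·e^(rt) = 131 × e^(0.34×17.2) = 131 × e^5.848.
e^5.848 ≈ 346.54, so N ≈ 131 × 346.54 = 45396.8.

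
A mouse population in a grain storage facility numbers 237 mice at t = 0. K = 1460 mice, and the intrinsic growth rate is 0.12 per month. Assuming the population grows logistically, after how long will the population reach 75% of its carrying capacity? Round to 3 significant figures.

22.8 months

A = (K − N₀)/N₀ = (1460 − 237)/237 = 5.1603.
Solve 1460/(1 + 5.1603·e^(−0.12t)) = 1095: 1 + 5.1603·e^(−0.12t) = 1.3333, so e^(−0.12t) = 0.0645953.
−0.12·t = ln(0.0645953) = -2.7396, so t = 2.7396/0.12 = 22.83.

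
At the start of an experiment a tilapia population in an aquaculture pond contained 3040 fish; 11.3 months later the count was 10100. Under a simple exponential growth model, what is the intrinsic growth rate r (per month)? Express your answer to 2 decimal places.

0.11 per month

From N(t) = N₀·e^(rt): e^(r·11.3) = 10100/3040 = 3.3224.
r·11.3 = ln(3.3224) = 1.2007, so r = 1.2007/11.3 = 0.10625.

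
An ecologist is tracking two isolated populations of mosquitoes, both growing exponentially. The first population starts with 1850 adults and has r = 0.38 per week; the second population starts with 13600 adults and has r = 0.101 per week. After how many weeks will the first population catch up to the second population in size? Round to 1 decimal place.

7.2 weeks

Set 1850·e^(0.38t) = 13600·e^(0.101t).
e^((0.38 − 0.101)t) = 13600/1850 → e^(0.279·t) = 7.3514.
0.279·t = ln(7.3514) = 1.9949, so t = 1.9949/0.279 = 7.1501.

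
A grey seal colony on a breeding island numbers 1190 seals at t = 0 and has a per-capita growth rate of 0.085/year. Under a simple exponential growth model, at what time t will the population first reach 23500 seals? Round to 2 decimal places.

35.09 years

Set N₀·e^(rt) = 23500: e^(0.085·t) = 23500/1190 = 19.748.
0.085·t = ln(19.748) = 2.983, so t = 2.983/0.085 = 35.095.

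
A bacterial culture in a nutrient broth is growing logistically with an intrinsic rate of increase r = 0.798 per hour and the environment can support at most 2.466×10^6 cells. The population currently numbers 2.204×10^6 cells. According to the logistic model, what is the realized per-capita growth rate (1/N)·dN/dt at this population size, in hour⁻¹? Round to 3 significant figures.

(1/N)·dN/dt = r(1 − N/K) = 0.798 × (1 − 2.204×10^6/2.466×10^6).
= 0.798 × 0.10624 = 0.084783.

0.0848 per hour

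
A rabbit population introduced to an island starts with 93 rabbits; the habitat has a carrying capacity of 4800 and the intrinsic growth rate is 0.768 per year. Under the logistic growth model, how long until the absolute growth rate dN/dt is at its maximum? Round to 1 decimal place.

Logistic growth is fastest at N = K/2 = 2400.
A = (K − N₀)/N₀ = 50.613. Set K/(1 + A·e^(−rt)) = K/2 → A·e^(−rt) = 1.
e^(−0.768t) = 1/50.613 = 0.0197578, so t = ln(50.613)/0.768 = 3.9242/0.768 = 5.1096.

5.1 years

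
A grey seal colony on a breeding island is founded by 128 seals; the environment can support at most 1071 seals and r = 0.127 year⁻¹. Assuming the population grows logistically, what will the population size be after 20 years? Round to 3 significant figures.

677 seals

A = (K − N₀)/N₀ = (1071 − 128)/128 = 7.3672.
N(t) = K/(1 + A·e^(−rt)) = 1071/(1 + 7.3672×e^(−0.127×20)).
e^(−2.54) = 0.078866; denominator = 1 + 7.3672×0.078866 = 1.581.
N = 1071/1.581 = 677.409.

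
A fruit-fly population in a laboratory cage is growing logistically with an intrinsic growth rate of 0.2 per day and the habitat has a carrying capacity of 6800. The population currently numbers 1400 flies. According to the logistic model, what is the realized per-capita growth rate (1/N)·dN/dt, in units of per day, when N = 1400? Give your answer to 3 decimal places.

(1/N)·dN/dt = r(1 − N/K) = 0.2 × (1 − 1400/6800).
= 0.2 × 0.79412 = 0.15882.

0.159 per day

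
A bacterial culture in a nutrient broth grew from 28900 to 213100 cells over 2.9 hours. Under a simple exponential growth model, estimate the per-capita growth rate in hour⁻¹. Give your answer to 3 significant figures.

0.689 per hour

From N(t) = N₀·e^(rt): e^(r·2.9) = 213100/28900 = 7.3737.
r·2.9 = ln(7.3737) = 1.9979, so r = 1.9979/2.9 = 0.68894.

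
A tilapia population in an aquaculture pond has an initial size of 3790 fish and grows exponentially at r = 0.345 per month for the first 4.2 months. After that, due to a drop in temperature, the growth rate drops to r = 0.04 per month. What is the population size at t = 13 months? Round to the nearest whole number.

22951 fish

Phase 1: N(4.2) = 3790·e^(0.345×4.2) = 3790·e^1.449 = 16141.1.
Phase 2 runs for 13 − 4.2 = 8.8 months at r = 0.04.
N(13) = 16141.1·e^(0.04×8.8) = 16141.1·e^0.352 = 22951.1.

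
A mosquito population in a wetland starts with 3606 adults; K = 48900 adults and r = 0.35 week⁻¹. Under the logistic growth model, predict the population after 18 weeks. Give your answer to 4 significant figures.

A = (K − N₀)/N₀ = (48900 − 3606)/3606 = 12.561.
N(t) = K/(1 + A·e^(−rt)) = 48900/(1 + 12.561×e^(−0.35×18)).
e^(−6.3) = 0.0018363; denominator = 1 + 12.561×0.0018363 = 1.0231.
N = 48900/1.0231 = 47797.5.

47800 adults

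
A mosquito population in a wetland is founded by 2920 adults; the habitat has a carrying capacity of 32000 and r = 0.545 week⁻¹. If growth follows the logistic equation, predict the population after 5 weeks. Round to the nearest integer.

A = (K − N₀)/N₀ = (32000 − 2920)/2920 = 9.9589.
N(t) = K/(1 + A·e^(−rt)) = 32000/(1 + 9.9589×e^(−0.545×5)).
e^(−2.725) = 0.065546; denominator = 1 + 9.9589×0.065546 = 1.6528.
N = 32000/1.6528 = 19361.5.

19361 adults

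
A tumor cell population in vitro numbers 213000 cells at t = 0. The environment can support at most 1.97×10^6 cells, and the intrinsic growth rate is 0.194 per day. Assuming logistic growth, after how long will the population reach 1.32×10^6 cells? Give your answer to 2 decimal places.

14.53 days

A = (K − N₀)/N₀ = (1.97×10^6 − 213000)/213000 = 8.2488.
Solve 1.97×10^6/(1 + 8.2488·e^(−0.194t)) = 1.32×10^6: 1 + 8.2488·e^(−0.194t) = 1.4924, so e^(−0.194t) = 0.0596963.
−0.194·t = ln(0.0596963) = -2.8185, so t = 2.8185/0.194 = 14.528.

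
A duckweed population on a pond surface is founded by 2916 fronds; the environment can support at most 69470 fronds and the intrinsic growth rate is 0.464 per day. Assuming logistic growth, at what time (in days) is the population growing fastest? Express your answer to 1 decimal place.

Logistic growth is fastest at N = K/2 = 34735.
A = (K − N₀)/N₀ = 22.824. Set K/(1 + A·e^(−rt)) = K/2 → A·e^(−rt) = 1.
e^(−0.464t) = 1/22.824 = 0.043814, so t = ln(22.824)/0.464 = 3.1278/0.464 = 6.741.

6.7 days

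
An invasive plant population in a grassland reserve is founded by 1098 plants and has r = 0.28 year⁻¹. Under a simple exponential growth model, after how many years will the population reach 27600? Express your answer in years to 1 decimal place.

Set N₀·e^(rt) = 27600: e^(0.28·t) = 27600/1098 = 25.137.
0.28·t = ln(25.137) = 3.2243, so t = 3.2243/0.28 = 11.515.

11.5 years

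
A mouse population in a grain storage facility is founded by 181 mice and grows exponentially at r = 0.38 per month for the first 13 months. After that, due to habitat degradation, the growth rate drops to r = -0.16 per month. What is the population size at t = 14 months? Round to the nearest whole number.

21558 mice

Phase 1: N(13) = 181·e^(0.38×13) = 181·e^4.94 = 25298.4.
Phase 2 runs for 14 − 13 = 1 months at r = -0.16.
N(14) = 25298.4·e^(-0.16×1) = 25298.4·e^-0.16 = 21557.9.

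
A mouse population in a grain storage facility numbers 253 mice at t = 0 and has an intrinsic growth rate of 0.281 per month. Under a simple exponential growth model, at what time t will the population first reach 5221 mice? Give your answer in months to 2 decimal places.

10.77 months

Set N₀·e^(rt) = 5221: e^(0.281·t) = 5221/253 = 20.636.
0.281·t = ln(20.636) = 3.0271, so t = 3.0271/0.281 = 10.772.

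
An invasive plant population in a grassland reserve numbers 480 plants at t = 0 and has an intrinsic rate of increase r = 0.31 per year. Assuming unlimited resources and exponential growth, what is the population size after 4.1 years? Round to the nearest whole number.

1711 plants

N(t) = N₀·e^(rt) = 480 × e^(0.31×4.1) = 480 × e^1.271.
e^1.271 ≈ 3.5644, so N ≈ 480 × 3.5644 = 1710.92.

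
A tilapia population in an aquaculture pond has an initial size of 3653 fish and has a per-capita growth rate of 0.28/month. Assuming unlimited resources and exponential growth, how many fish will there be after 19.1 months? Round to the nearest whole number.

N(t) = N₀·e^(rt) = 3653 × e^(0.28×19.1) = 3653 × e^5.348.
e^5.348 ≈ 210.19, so N ≈ 3653 × 210.19 = 767815.

767815 fish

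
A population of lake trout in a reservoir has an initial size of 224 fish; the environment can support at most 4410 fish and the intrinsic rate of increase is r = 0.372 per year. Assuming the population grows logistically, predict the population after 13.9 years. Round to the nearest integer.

A = (K − N₀)/N₀ = (4410 − 224)/224 = 18.688.
N(t) = K/(1 + A·e^(−rt)) = 4410/(1 + 18.688×e^(−0.372×13.9)).
e^(−5.171) = 0.00568; denominator = 1 + 18.688×0.00568 = 1.1061.
N = 4410/1.1061 = 3986.82.

3987 fish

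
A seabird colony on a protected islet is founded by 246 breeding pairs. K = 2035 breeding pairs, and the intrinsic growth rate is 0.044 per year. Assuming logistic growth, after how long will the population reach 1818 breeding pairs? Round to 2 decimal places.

A = (K − N₀)/N₀ = (2035 − 246)/246 = 7.2724.
Solve 2035/(1 + 7.2724·e^(−0.044t)) = 1818: 1 + 7.2724·e^(−0.044t) = 1.1194, so e^(−0.044t) = 0.0164131.
−0.044·t = ln(0.0164131) = -4.1097, so t = 4.1097/0.044 = 93.402.

93.40 years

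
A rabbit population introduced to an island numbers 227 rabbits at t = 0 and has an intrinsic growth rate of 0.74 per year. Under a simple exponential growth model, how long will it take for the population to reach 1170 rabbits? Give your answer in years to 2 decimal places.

Set N₀·e^(rt) = 1170: e^(0.74·t) = 1170/227 = 5.1542.
0.74·t = ln(5.1542) = 1.6398, so t = 1.6398/0.74 = 2.216.

2.22 years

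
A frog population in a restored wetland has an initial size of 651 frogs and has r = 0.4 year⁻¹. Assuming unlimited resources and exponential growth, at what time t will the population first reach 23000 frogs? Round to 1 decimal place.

8.9 years

Set N₀·e^(rt) = 23000: e^(0.4·t) = 23000/651 = 35.33.
0.4·t = ln(35.33) = 3.5647, so t = 3.5647/0.4 = 8.9118.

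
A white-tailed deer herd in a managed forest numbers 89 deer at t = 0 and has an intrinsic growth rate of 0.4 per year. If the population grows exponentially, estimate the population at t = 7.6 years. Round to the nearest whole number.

N(t) = N₀·e^(rt) = 89 × e^(0.4×7.6) = 89 × e^3.04.
e^3.04 ≈ 20.905, so N ≈ 89 × 20.905 = 1860.57.

1861 deer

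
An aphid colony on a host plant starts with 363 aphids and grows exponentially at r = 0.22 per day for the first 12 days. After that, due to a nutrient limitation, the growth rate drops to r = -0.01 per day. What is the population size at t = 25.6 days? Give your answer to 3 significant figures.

4440 aphids

Phase 1: N(12) = 363·e^(0.22×12) = 363·e^2.64 = 5086.79.
Phase 2 runs for 25.6 − 12 = 13.6 days at r = -0.01.
N(25.6) = 5086.79·e^(-0.01×13.6) = 5086.79·e^-0.136 = 4439.97.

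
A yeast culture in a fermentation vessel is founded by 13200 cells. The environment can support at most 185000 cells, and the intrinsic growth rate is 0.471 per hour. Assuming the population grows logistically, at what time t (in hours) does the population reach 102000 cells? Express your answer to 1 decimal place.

A = (K − N₀)/N₀ = (185000 − 13200)/13200 = 13.015.
Solve 185000/(1 + 13.015·e^(−0.471t)) = 102000: 1 + 13.015·e^(−0.471t) = 1.8137, so e^(−0.471t) = 0.0625214.
−0.471·t = ln(0.0625214) = -2.7722, so t = 2.7722/0.471 = 5.8859.

5.9 hours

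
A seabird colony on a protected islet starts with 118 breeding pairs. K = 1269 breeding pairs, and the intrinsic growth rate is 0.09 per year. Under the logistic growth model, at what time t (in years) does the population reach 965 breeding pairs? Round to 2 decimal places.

38.14 years

A = (K − N₀)/N₀ = (1269 − 118)/118 = 9.7542.
Solve 1269/(1 + 9.7542·e^(−0.09t)) = 965: 1 + 9.7542·e^(−0.09t) = 1.315, so e^(−0.09t) = 0.0322963.
−0.09·t = ln(0.0322963) = -3.4328, so t = 3.4328/0.09 = 38.142.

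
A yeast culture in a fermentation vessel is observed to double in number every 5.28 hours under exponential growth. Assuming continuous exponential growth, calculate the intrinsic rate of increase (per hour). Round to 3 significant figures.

r = ln(2)/t_d = 0.6931/5.28 = 0.13128.

0.131 per hour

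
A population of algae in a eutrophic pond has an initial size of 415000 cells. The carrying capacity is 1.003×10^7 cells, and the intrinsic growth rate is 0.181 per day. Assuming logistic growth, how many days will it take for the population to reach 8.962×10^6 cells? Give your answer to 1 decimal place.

A = (K − N₀)/N₀ = (1.003×10^7 − 415000)/415000 = 23.169.
Solve 1.003×10^7/(1 + 23.169·e^(−0.181t)) = 8.962×10^6: 1 + 23.169·e^(−0.181t) = 1.1192, so e^(−0.181t) = 0.00514358.
−0.181·t = ln(0.00514358) = -5.27, so t = 5.27/0.181 = 29.116.

29.1 days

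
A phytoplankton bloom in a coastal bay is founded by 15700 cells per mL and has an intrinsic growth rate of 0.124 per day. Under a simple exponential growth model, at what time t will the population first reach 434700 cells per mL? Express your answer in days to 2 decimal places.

Set N₀·e^(rt) = 434700: e^(0.124·t) = 434700/15700 = 27.688.
0.124·t = ln(27.688) = 3.321, so t = 3.321/0.124 = 26.782.

26.78 days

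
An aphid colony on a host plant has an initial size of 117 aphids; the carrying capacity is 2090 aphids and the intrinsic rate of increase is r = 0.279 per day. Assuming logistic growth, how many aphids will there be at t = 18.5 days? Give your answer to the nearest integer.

A = (K − N₀)/N₀ = (2090 − 117)/117 = 16.863.
N(t) = K/(1 + A·e^(−rt)) = 2090/(1 + 16.863×e^(−0.279×18.5)).
e^(−5.162) = 0.0057331; denominator = 1 + 16.863×0.0057331 = 1.0967.
N = 2090/1.0967 = 1905.75.

1906 aphids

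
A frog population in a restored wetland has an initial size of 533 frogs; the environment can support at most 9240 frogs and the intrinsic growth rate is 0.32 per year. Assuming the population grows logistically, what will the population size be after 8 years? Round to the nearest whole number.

A = (K − N₀)/N₀ = (9240 − 533)/533 = 16.336.
N(t) = K/(1 + A·e^(−rt)) = 9240/(1 + 16.336×e^(−0.32×8)).
e^(−2.56) = 0.077305; denominator = 1 + 16.336×0.077305 = 2.2628.
N = 9240/2.2628 = 4083.37.

4083 frogs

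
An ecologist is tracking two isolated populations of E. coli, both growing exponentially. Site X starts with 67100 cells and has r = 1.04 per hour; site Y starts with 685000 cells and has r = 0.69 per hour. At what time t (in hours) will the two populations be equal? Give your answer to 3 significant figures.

6.64 hours

Set 67100·e^(1.04t) = 685000·e^(0.69t).
e^((1.04 − 0.69)t) = 685000/67100 → e^(0.35·t) = 10.209.
0.35·t = ln(10.209) = 2.3232, so t = 2.3232/0.35 = 6.6378.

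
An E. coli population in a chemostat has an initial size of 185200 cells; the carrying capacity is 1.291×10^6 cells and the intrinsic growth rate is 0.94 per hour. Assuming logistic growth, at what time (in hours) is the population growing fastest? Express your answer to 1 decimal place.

Logistic growth is fastest at N = K/2 = 645500.
A = (K − N₀)/N₀ = 5.9708. Set K/(1 + A·e^(−rt)) = K/2 → A·e^(−rt) = 1.
e^(−0.94t) = 1/5.9708 = 0.167481, so t = ln(5.9708)/0.94 = 1.7869/0.94 = 1.9009.

1.9 hours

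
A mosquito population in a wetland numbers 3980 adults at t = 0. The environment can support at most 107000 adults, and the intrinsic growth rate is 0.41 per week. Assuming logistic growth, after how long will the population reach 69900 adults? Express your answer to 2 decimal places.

9.48 weeks

A = (K − N₀)/N₀ = (107000 − 3980)/3980 = 25.884.
Solve 107000/(1 + 25.884·e^(−0.41t)) = 69900: 1 + 25.884·e^(−0.41t) = 1.5308, so e^(−0.41t) = 0.0205049.
−0.41·t = ln(0.0205049) = -3.8871, so t = 3.8871/0.41 = 9.4807.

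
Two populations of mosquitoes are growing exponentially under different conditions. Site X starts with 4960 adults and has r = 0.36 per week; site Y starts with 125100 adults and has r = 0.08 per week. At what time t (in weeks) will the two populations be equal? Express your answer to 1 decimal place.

11.5 weeks

Set 4960·e^(0.36t) = 125100·e^(0.08t).
e^((0.36 − 0.08)t) = 125100/4960 → e^(0.28·t) = 25.222.
0.28·t = ln(25.222) = 3.2277, so t = 3.2277/0.28 = 11.528.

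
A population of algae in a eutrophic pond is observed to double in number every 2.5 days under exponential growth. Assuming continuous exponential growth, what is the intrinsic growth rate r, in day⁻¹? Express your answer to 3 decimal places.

r = ln(2)/t_d = 0.6931/2.5 = 0.27726.

0.277 per day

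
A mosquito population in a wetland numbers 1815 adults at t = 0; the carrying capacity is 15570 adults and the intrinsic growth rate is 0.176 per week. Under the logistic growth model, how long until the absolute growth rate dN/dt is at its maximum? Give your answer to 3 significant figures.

11.5 weeks

Logistic growth is fastest at N = K/2 = 7785.
A = (K − N₀)/N₀ = 7.5785. Set K/(1 + A·e^(−rt)) = K/2 → A·e^(−rt) = 1.
e^(−0.176t) = 1/7.5785 = 0.131952, so t = ln(7.5785)/0.176 = 2.0253/0.176 = 11.507.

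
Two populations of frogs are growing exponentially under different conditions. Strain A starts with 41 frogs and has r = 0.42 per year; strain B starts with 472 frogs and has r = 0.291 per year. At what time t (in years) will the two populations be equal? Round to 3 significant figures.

Set 41·e^(0.42t) = 472·e^(0.291t).
e^((0.42 − 0.291)t) = 472/41 → e^(0.129·t) = 11.512.
0.129·t = ln(11.512) = 2.4434, so t = 2.4434/0.129 = 18.941.

18.9 years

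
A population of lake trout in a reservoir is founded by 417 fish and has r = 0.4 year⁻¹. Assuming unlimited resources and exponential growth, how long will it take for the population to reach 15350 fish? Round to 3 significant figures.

9.01 years

Set N₀·e^(rt) = 15350: e^(0.4·t) = 15350/417 = 36.811.
0.4·t = ln(36.811) = 3.6058, so t = 3.6058/0.4 = 9.0145.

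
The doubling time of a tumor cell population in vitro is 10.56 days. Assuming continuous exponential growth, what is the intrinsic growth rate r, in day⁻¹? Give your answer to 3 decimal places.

0.066 per day

r = ln(2)/t_d = 0.6931/10.56 = 0.065639.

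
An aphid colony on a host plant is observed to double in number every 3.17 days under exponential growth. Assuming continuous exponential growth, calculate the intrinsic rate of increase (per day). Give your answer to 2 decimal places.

r = ln(2)/t_d = 0.6931/3.17 = 0.21866.

0.22 per day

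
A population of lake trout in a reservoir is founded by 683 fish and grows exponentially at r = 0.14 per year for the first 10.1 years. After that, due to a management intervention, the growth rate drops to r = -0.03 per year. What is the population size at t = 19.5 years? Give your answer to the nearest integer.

Phase 1: N(10.1) = 683·e^(0.14×10.1) = 683·e^1.414 = 2808.75.
Phase 2 runs for 19.5 − 10.1 = 9.4 years at r = -0.03.
N(19.5) = 2808.75·e^(-0.03×9.4) = 2808.75·e^-0.282 = 2118.57.

2119 fish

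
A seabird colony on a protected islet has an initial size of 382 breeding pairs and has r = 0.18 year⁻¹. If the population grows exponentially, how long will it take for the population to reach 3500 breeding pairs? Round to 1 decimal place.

Set N₀·e^(rt) = 3500: e^(0.18·t) = 3500/382 = 9.1623.
0.18·t = ln(9.1623) = 2.2151, so t = 2.2151/0.18 = 12.306.

12.3 years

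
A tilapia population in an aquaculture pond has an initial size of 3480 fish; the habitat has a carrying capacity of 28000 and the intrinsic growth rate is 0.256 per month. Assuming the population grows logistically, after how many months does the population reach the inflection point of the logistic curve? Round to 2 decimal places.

Logistic growth is fastest at N = K/2 = 14000.
A = (K − N₀)/N₀ = 7.046. Set K/(1 + A·e^(−rt)) = K/2 → A·e^(−rt) = 1.
e^(−0.256t) = 1/7.046 = 0.141925, so t = ln(7.046)/0.256 = 1.9525/0.256 = 7.6268.

7.63 months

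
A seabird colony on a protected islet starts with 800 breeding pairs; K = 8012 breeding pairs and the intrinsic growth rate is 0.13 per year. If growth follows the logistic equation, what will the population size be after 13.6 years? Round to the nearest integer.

A = (K − N₀)/N₀ = (8012 − 800)/800 = 9.015.
N(t) = K/(1 + A·e^(−rt)) = 8012/(1 + 9.015×e^(−0.13×13.6)).
e^(−1.768) = 0.17067; denominator = 1 + 9.015×0.17067 = 2.5386.
N = 8012/2.5386 = 3156.04.

3156 breeding pairs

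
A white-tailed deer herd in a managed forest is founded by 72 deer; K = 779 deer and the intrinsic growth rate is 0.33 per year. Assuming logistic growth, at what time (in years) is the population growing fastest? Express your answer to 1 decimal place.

Logistic growth is fastest at N = K/2 = 389.5.
A = (K − N₀)/N₀ = 9.8194. Set K/(1 + A·e^(−rt)) = K/2 → A·e^(−rt) = 1.
e^(−0.33t) = 1/9.8194 = 0.101839, so t = ln(9.8194)/0.33 = 2.2844/0.33 = 6.9223.

6.9 years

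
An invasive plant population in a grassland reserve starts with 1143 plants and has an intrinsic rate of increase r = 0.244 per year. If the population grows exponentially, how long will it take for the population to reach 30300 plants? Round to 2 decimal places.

Set N₀·e^(rt) = 30300: e^(0.244·t) = 30300/1143 = 26.509.
0.244·t = ln(26.509) = 3.2775, so t = 3.2775/0.244 = 13.432.

13.43 years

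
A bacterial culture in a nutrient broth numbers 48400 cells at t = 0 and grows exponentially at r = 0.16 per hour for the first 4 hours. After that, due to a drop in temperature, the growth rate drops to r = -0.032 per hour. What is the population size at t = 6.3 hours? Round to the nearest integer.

85277 cells

Phase 1: N(4) = 48400·e^(0.16×4) = 48400·e^0.64 = 91789.7.
Phase 2 runs for 6.3 − 4 = 2.3 hours at r = -0.032.
N(6.3) = 91789.7·e^(-0.032×2.3) = 91789.7·e^-0.0736 = 85276.6.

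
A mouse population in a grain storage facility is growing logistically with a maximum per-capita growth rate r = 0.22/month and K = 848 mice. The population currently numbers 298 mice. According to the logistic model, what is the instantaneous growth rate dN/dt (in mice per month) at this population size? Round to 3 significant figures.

42.5 mice per month

dN/dt = rN(1 − N/K) = 0.22 × 298 × (1 − 298/848).
1 − 298/848 = 0.64858; dN/dt = 0.22 × 298 × 0.64858 = 42.521.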